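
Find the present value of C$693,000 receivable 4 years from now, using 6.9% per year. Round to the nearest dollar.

C$530,667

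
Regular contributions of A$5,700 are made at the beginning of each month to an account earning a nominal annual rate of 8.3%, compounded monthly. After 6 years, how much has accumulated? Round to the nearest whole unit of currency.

With 12 periods per year: i = 0.00691667, n = 72.
FV = PMT · [(1+i)^n − 1] / i × (1+i) = 5700 · 93.549891 = 533,234.3789
(Beginning-of-period payments → annuity-due factor ×(1+i).)

A$533,234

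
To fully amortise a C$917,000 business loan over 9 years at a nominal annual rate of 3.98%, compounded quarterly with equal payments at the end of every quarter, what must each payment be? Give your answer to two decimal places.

C$30,431.25

i = 0.0398/4 = 0.00995 per quarter; n = 9·4 = 36.
PMT = 917000 / ( [1 − (1+0.00995)^(−36)] / 0.00995 ) = 917000 / 30.133497 = 30,431.2501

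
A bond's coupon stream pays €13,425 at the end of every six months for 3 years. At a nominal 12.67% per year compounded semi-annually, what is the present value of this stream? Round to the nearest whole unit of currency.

With 2 periods per year: i = 0.06335, n = 6.
Annuity factor a(6|0.06335) = 4.865990; PV = 13425 × 4.865990 = 65,325.9188

€65,326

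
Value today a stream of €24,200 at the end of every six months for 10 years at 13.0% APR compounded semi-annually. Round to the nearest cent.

€266,647.88

i = 0.13/2 = 0.065 per half-year; n = 10·2 = 20.
PV = PMT · [1 − (1+i)^(−n)] / i = 24200 · 11.018507 = 266,647.8754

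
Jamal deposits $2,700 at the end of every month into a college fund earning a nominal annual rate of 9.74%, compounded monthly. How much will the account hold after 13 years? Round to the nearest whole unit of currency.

Periodic rate i = 0.0974/12 = 0.00811667; n = 13 × 12 = 156 periods.
FV = 2700 × [(1+0.00811667)^156 − 1] / 0.00811667 = 2700 × 311.613472 = 841,356.3734

$841,356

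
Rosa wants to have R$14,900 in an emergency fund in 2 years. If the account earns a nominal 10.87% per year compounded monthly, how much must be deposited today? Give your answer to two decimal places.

With 12 periods per year: i = 0.00905833, n = 24.
PV = FV·(1+i)^(−n) = 14,900 × 0.805396 = 12,000.3996

R$12,000.40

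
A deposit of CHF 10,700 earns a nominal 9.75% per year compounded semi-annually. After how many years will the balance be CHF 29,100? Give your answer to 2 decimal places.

Periodic rate i = 0.0975/2 = 0.04875.
n = ln(29100/10700) / ln(1+0.04875) = ln(2.71963) / 0.047599 = 21.0192 half-years
= 21.0192/2 years

10.51 years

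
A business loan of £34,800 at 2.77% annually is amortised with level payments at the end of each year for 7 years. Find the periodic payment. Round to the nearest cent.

PMT = 34800 / ( [1 − (1+0.0277)^(−7)] / 0.0277 ) = 34800 / 6.284647 = 5,537.3041

£5,537.30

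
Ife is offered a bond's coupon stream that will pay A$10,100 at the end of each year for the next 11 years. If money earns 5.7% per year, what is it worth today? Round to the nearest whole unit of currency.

A$80,894

PV = PMT · [1 − (1+i)^(−n)] / i = 10100 · 8.009308 = 80,894.0090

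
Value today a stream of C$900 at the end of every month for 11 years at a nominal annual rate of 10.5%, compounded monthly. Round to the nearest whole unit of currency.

i = 0.105/12 = 0.00875 per month; n = 11·12 = 132.
PV = PMT · [1 − (1+i)^(−n)] / i = 900 · 78.097792 = 70,288.0130

C$70,288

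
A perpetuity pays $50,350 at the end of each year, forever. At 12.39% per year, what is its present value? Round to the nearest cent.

$406,376.11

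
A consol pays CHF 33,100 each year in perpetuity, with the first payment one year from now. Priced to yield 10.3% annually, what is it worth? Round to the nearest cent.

CHF 321,359.22

PV = PMT / i = 33100 / 0.103 = 321,359.2233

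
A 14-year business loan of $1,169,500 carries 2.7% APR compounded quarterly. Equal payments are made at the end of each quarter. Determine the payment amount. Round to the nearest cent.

$25,148.64

With 4 periods per year: i = 0.00675, n = 56.
PMT = 1.1695e+06 / ( [1 − (1+0.00675)^(−56)] / 0.00675 ) = 1.1695e+06 / 46.503508 = 25,148.6405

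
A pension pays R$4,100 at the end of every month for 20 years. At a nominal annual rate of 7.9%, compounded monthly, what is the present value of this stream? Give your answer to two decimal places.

i = 0.079/12 = 0.00658333 per month; n = 20·12 = 240.
PV = PMT · [1 − (1+i)^(−n)] / i = 4100 · 120.448948 = 493,840.6853

R$493,840.69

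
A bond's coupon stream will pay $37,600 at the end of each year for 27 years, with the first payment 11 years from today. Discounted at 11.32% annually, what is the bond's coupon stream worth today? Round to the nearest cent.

PV at t=10 (ordinary 27-year annuity): 37600 × a(27|0.1132) = 37600 × 8.345633 = 313,795.7981
Discount back 10 years: 313,795.7981 × (1+0.1132)^(−10) = 313,795.7981 × 0.342191 = 107,377.9596

$107,377.96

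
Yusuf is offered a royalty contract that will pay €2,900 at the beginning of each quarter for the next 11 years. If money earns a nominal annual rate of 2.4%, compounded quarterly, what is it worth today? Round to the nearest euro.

€112,524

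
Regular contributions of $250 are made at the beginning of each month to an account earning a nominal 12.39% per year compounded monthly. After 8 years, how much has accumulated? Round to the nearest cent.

$41,117.71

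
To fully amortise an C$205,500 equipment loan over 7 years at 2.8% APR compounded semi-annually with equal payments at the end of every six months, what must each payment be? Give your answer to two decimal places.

C$16,266.22

With 2 periods per year: i = 0.014, n = 14.
PMT = 205500 / ( [1 − (1+0.014)^(−14)] / 0.014 ) = 205500 / 12.633544 = 16,266.2190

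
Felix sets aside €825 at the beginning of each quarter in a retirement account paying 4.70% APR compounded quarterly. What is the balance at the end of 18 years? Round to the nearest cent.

€93,687.66

With 4 periods per year: i = 0.01175, n = 72.
Accumulation factor s(72|0.01175) × (1+i) = 113.560798; FV = 825 × 113.560798 = 93,687.6586
(annuity-due: payments at period start, so ×(1+i).)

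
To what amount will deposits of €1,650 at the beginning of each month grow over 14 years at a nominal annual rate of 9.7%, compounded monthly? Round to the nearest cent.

€590,002.41

With 12 periods per year: i = 0.00808333, n = 168.
FV = 1650 × [(1+0.00808333)^168 − 1] / 0.00808333 × (1+i) = 1650 × 357.577218 = 590,002.4104
(Beginning-of-period payments → annuity-due factor ×(1+i).)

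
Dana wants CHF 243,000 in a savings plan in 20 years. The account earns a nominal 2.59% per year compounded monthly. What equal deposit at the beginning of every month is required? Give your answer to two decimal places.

Periodic rate i = 0.0259/12 = 0.00215833; n = 20 × 12 = 240 periods.
FV-annuity factor × (1+i) = 314.683990; PMT = 243000 / 314.683990 = 772.2033

CHF 772.20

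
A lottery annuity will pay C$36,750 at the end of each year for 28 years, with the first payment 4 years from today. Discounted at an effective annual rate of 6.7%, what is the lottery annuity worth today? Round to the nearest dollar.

Value one period before first payment (t=3): 36750 × [1 − (1+0.067)^(−28)] / 0.067 = 36750 × 12.496966 = 459,263.5101
PV₀ = 459,263.5101 / (1+0.067)^3 = 459,263.5101 / 1.214768 = 378,066.9228

C$378,067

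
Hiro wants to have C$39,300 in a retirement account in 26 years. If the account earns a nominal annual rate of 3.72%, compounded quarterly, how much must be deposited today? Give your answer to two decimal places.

Periodic rate i = 0.0372/4 = 0.0093; n = 26 × 4 = 104 periods.
Discount factor = (1+0.0093)^(−104) = 0.381849; PV = 39,300 × 0.381849 = 15,006.6631

C$15,006.66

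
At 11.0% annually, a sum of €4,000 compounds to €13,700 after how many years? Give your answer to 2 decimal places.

n = ln(13700/4000) / ln(1+0.11) = ln(3.42500) / 0.104360 = 11.7967 years

11.80 years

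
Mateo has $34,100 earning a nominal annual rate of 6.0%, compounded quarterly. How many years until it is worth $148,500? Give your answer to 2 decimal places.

Periodic rate i = 0.06/4 = 0.015.
(1+i)^n = 148500/34100 = 4.35484, so n = ln 4.35484 / ln 1.015 = 98.8197 quarters
= 98.8197/4 years

24.70 years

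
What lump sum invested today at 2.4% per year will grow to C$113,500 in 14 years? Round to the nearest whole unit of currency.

C$81,432

PV = FV·(1+i)^(−n) = 113,500 × 0.717465 = 81,432.2564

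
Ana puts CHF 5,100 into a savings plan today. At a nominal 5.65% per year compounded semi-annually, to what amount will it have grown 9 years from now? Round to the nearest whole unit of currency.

CHF 8,421

Periodic rate i = 0.0565/2 = 0.02825; n = 9 × 2 = 18 periods.
FV = 5,100 × (1 + 0.02825)^18 = 8,420.6788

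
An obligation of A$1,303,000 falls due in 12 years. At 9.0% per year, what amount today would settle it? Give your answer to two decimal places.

PV = 1,303,000 / (1 + 0.09)^12 = 1,303,000 / 2.812665 = 463,261.7468

A$463,261.75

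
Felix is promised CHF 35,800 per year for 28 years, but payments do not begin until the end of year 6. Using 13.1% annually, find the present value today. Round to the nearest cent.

Value one period before first payment (t=5): 35800 × [1 − (1+0.131)^(−28)] / 0.131 = 35800 × 7.390493 = 264,579.6470
Discount back 5 years: 264,579.6470 × (1+0.131)^(−5) = 264,579.6470 × 0.540365 = 142,969.5032

CHF 142,969.50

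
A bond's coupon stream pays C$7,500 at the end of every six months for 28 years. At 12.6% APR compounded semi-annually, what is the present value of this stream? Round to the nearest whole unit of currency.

C$115,158

With 2 periods per year: i = 0.063, n = 56.
PV = PMT · [1 − (1+i)^(−n)] / i = 7500 · 15.354459 = 115,158.4403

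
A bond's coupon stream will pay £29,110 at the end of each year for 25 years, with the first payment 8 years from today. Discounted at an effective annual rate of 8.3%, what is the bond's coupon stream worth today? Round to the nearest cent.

PV at t=7 (ordinary 25-year annuity): 29110 × a(25|0.083) = 29110 × 10.406808 = 302,942.1707
PV₀ = 302,942.1707 / (1+0.083)^7 = 302,942.1707 / 1.747428 = 173,364.6458

£173,364.65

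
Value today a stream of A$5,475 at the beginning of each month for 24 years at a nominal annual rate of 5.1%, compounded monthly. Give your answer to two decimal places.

A$912,304.75

With 12 periods per year: i = 0.00425, n = 288.
PV = 5475 × [1 − (1+0.00425)^(−288)] / 0.00425 × (1+i) = 5475 × 166.631005 = 912,304.7536
(Beginning-of-period payments → annuity-due factor ×(1+i).)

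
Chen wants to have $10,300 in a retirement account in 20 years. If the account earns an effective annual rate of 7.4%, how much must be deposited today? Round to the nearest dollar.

PV = FV·(1+i)^(−n) = 10,300 × 0.239836 = 2,470.3108

$2,470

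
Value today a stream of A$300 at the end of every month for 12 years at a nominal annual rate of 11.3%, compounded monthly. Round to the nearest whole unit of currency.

A$23,597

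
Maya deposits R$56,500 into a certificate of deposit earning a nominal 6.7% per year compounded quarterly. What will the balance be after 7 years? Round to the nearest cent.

R$89,959.19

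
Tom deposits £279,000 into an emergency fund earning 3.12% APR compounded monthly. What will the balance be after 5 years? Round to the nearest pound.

i = 0.0312/12 = 0.0026 per month; n = 5·12 = 60.
279,000 × (1+0.0026)^60 = 279,000 × 1.168590 = 326,036.4982

£326,036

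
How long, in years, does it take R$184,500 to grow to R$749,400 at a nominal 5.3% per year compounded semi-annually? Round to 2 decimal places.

Periodic rate i = 0.053/2 = 0.0265.
(1+i)^n = 749400/184500 = 4.06179, so n = ln 4.06179 / ln 1.0265 = 53.5892 half-years
= 53.5892/2 years

26.79 years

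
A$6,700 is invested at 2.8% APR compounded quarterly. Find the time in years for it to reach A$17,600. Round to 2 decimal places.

34.61 years

Periodic rate i = 0.028/4 = 0.007.
(1+i)^n = 17600/6700 = 2.62687, so n = ln 2.62687 / ln 1.007 = 138.4525 quarters
= 138.4525/4 years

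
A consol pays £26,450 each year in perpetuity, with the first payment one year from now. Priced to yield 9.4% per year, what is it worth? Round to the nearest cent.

£281,382.98

PV = C/r = 26450/0.094 = 281,382.9787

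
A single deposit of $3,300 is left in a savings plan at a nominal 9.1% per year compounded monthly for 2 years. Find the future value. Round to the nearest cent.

$3,956.01

With 12 periods per year: i = 0.00758333, n = 24.
FV = 3,300 × (1 + 0.00758333)^24 = 3,956.0097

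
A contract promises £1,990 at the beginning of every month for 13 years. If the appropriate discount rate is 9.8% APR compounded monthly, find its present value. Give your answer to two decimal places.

£176,592.36

Periodic rate i = 0.098/12 = 0.00816667; n = 13 × 12 = 156 periods.
Annuity factor a(156|0.00816667) × (1+i) = 88.739877; PV = 1990 × 88.739877 = 176,592.3558
Payments are at the start of each period, so multiply by (1+i).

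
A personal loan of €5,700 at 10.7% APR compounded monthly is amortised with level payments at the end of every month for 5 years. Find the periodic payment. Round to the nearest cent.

€123.08

i = 0.107/12 = 0.00891667 per month; n = 5·12 = 60.
Annuity-PV factor = 46.311069; PMT = 5700 / 46.311069 = 123.0807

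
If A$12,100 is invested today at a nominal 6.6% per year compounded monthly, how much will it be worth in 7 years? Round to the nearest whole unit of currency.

With 12 periods per year: i = 0.0055, n = 84.
FV = 12,100 × (1 + 0.0055)^84 = 19,181.3719

A$19,181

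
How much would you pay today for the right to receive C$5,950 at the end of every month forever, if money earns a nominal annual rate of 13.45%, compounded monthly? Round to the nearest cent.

C$530,855.02

Periodic rate i = 0.1345/12 = 0.0112083.
PV = C/r = 5950/0.0112083 = 530,855.0186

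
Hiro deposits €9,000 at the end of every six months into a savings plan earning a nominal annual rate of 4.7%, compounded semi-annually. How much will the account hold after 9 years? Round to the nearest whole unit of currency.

Periodic rate i = 0.047/2 = 0.0235; n = 9 × 2 = 18 periods.
Accumulation factor s(18|0.0235) = 22.088600; FV = 9000 × 22.088600 = 198,797.3996

€198,797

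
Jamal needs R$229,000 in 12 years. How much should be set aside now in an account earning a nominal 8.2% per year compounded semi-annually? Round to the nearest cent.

R$87,300.75

Periodic rate i = 0.082/2 = 0.041; n = 12 × 2 = 24 periods.
PV = 229,000 / (1 + 0.041)^24 = 229,000 / 2.623116 = 87,300.7499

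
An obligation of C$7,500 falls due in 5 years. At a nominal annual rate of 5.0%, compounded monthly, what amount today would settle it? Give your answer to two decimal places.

C$5,844.04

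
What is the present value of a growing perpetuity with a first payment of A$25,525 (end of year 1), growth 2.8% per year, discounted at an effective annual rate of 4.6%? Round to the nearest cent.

PV = D₁/(r − g) = 25525/(0.046 − 0.028) = 1,418,055.5556

A$1,418,055.56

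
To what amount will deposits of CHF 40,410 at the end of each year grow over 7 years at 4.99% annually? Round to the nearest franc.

Accumulation factor s(7|0.0499) = 8.139532; FV = 40410 × 8.139532 = 328,918.4694

CHF 328,918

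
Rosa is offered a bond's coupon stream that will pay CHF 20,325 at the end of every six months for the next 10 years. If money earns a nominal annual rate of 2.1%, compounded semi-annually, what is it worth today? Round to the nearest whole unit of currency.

i = 0.021/2 = 0.0105 per half-year; n = 10·2 = 20.
PV = 20325 × [1 − (1+0.0105)^(−20)] / 0.0105 = 20325 × 17.955029 = 364,935.9668

CHF 364,936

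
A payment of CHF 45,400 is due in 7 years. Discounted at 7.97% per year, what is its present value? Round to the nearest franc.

CHF 26,542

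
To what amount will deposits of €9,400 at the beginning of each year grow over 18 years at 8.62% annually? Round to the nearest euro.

€406,246

FV = PMT · [(1+i)^n − 1] / i × (1+i) = 9400 · 43.217667 = 406,246.0741
(Beginning-of-period payments → annuity-due factor ×(1+i).)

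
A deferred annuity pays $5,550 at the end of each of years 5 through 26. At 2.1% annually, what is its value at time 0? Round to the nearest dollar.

$89,245

PV at t=4 (ordinary 22-year annuity): 5550 × a(22|0.021) = 5550 × 17.474111 = 96,981.3144
PV₀ = 96,981.3144 / (1+0.021)^4 = 96,981.3144 / 1.086683 = 89,245.2473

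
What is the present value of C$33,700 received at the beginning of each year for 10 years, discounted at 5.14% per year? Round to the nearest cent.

Annuity factor a(10|0.0514) × (1+i) = 8.063717; PV = 33700 × 8.063717 = 271,747.2756
(Beginning-of-period payments → annuity-due factor ×(1+i).)

C$271,747.28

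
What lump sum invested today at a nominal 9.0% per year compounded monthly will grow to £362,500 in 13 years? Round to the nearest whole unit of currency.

£113,000

i = 0.09/12 = 0.0075 per month; n = 13·12 = 156.
PV = FV·(1+i)^(−n) = 362,500 × 0.311725 = 113,000.2645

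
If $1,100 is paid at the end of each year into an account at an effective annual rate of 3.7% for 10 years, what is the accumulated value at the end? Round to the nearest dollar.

FV = 1100 × [(1+0.037)^10 − 1] / 0.037 = 1100 × 11.840404 = 13,024.4447

$13,024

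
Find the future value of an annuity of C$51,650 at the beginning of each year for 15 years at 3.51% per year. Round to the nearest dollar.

C$1,032,365

Accumulation factor s(15|0.0351) × (1+i) = 19.987708; FV = 51650 × 19.987708 = 1,032,365.1042
(annuity-due: payments at period start, so ×(1+i).)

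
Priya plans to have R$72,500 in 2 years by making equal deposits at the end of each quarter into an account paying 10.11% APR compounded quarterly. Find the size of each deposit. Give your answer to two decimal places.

R$8,290.80

With 4 periods per year: i = 0.025275, n = 8.
FV-annuity factor = 8.744628; PMT = 72500 / 8.744628 = 8,290.8047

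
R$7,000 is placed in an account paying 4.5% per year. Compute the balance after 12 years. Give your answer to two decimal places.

FV = PV·(1+i)^n = 7,000 × 1.695881 = 11,871.1700

R$11,871.17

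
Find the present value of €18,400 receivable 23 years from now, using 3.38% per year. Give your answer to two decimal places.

€8,565.99

PV = FV·(1+i)^(−n) = 18,400 × 0.465543 = 8,565.9924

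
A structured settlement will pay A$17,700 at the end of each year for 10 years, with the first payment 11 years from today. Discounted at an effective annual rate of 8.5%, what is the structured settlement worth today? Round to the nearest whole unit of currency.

A$51,365

Value one period before first payment (t=10): 17700 × [1 − (1+0.085)^(−10)] / 0.085 = 17700 × 6.561348 = 116,135.8606
PV₀ = 116,135.8606 / (1+0.085)^10 = 116,135.8606 / 2.260983 = 51,365.1973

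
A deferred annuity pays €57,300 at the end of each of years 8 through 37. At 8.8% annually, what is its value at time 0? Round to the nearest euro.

€332,068

Value one period before first payment (t=7): 57300 × [1 − (1+0.088)^(−30)] / 0.088 = 57300 × 10.458632 = 599,279.6382
PV₀ = 599,279.6382 / (1+0.088)^7 = 599,279.6382 / 1.804689 = 332,068.1742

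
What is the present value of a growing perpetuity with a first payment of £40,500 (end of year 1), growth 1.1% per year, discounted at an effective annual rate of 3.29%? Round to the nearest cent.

£1,849,315.07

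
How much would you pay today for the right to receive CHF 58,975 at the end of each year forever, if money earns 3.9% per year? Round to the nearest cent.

PV = PMT / i = 58975 / 0.039 = 1,512,179.4872

CHF 1,512,179.49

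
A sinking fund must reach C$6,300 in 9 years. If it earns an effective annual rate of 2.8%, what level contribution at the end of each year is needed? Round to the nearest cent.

PMT = 6300 / ( [(1+0.028)^9 − 1] / 0.028 ) = 6300 / 10.076701 = 625.2046

C$625.20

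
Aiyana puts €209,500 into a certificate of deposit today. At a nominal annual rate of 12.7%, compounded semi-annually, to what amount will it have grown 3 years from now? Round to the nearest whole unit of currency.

€303,116

With 2 periods per year: i = 0.0635, n = 6.
FV = PV·(1+i)^n = 209,500 × 1.446855 = 303,116.0918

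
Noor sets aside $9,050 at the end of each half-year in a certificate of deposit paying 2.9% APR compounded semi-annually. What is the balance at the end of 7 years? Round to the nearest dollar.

$139,363

With 2 periods per year: i = 0.0145, n = 14.
FV = PMT · [(1+i)^n − 1] / i = 9050 · 15.399173 = 139,362.5168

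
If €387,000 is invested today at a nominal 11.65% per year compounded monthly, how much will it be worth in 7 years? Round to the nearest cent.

€871,304.54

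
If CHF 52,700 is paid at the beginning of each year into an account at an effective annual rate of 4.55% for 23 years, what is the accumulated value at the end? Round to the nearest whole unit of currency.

FV = 52700 × [(1+0.0455)^23 − 1] / 0.0455 × (1+i) = 52700 × 40.960927 = 2,158,640.8678
Payments are at the start of each period, so multiply by (1+i).

CHF 2,158,641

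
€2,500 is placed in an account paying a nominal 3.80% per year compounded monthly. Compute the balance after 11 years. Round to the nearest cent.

€3,794.79

i = 0.038/12 = 0.00316667 per month; n = 11·12 = 132.
FV = 2,500 × (1 + 0.00316667)^132 = 3,794.7946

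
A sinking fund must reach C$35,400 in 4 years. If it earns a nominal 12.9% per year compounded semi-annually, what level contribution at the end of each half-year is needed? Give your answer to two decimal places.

C$3,519.32

Periodic rate i = 0.129/2 = 0.0645; n = 4 × 2 = 8 periods.
PMT = 35400 / ( [(1+0.0645)^8 − 1] / 0.0645 ) = 35400 / 10.058759 = 3,519.3210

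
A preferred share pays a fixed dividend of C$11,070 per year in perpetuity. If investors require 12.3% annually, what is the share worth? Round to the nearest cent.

C$90,000.00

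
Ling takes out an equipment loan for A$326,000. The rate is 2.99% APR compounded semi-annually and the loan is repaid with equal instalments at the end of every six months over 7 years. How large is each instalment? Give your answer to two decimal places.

A$25,980.51

i = 0.0299/2 = 0.01495 per half-year; n = 7·2 = 14.
Annuity-PV factor = 12.547868; PMT = 326000 / 12.547868 = 25,980.5102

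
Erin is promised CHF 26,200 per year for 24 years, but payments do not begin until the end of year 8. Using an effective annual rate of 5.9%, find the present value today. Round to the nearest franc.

CHF 222,182

Value one period before first payment (t=7): 26200 × [1 − (1+0.059)^(−24)] / 0.059 = 26200 × 12.667169 = 331,879.8402
PV₀ = 331,879.8402 / (1+0.059)^7 = 331,879.8402 / 1.493729 = 222,182.1431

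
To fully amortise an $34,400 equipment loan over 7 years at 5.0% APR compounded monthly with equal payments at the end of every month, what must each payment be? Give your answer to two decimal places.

$486.21

With 12 periods per year: i = 0.00416667, n = 84.
Annuity-PV factor = 70.751835; PMT = 34400 / 70.751835 = 486.2065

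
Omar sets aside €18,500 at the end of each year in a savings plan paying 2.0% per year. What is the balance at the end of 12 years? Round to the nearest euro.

€248,124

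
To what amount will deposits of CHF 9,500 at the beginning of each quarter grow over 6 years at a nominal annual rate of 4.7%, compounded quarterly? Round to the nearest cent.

CHF 264,709.13

Periodic rate i = 0.047/4 = 0.01175; n = 6 × 4 = 24 periods.
FV = PMT · [(1+i)^n − 1] / i × (1+i) = 9500 · 27.864119 = 264,709.1277
Payments are at the start of each period, so multiply by (1+i).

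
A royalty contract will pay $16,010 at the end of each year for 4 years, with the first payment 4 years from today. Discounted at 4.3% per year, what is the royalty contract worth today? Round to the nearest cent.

PV at t=3 (ordinary 4-year annuity): 16010 × a(4|0.043) = 16010 × 3.604377 = 57,706.0770
Discount back 3 years: 57,706.0770 × (1+0.043)^(−3) = 57,706.0770 × 0.881347 = 50,859.0947

$50,859.09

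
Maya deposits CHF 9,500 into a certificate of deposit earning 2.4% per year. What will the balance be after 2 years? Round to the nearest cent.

FV = PV·(1+i)^n = 9,500 × 1.048576 = 9,961.4720

CHF 9,961.47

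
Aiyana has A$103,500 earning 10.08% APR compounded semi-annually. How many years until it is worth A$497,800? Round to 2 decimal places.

Periodic rate i = 0.1008/2 = 0.0504.
n = ln(497800/103500) / ln(1+0.0504) = ln(4.80966) / 0.049171 = 31.9421 half-years
= 31.9421/2 years

15.97 years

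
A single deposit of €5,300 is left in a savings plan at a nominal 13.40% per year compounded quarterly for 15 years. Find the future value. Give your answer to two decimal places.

€38,274.08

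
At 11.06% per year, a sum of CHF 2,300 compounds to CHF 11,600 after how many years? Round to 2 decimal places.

15.43 years

(1+i)^n = 11600/2300 = 5.04348, so n = ln 5.04348 / ln 1.1106 = 15.4251 years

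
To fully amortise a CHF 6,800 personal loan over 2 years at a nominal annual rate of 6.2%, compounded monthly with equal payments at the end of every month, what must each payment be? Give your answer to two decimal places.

CHF 301.99

With 12 periods per year: i = 0.00516667, n = 24.
PMT = 6800 / ( [1 − (1+0.00516667)^(−24)] / 0.00516667 ) = 6800 / 22.517053 = 301.9933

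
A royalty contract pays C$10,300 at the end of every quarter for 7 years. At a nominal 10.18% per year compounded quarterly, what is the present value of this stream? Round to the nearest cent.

Periodic rate i = 0.1018/4 = 0.02545; n = 7 × 4 = 28 periods.
PV = 10300 × [1 − (1+0.02545)^(−28)] / 0.02545 = 10300 × 19.852272 = 204,478.4024

C$204,478.40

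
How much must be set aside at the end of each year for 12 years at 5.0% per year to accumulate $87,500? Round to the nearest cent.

$5,497.22

PMT = 87500 / ( [(1+0.05)^12 − 1] / 0.05 ) = 87500 / 15.917127 = 5,497.2234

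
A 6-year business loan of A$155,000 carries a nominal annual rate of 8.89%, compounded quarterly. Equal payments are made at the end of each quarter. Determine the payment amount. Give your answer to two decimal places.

A$8,403.03

i = 0.0889/4 = 0.022225 per quarter; n = 6·4 = 24.
Annuity-PV factor = 18.445736; PMT = 155000 / 18.445736 = 8,403.0261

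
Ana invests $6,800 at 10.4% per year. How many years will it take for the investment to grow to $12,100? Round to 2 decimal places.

5.82 years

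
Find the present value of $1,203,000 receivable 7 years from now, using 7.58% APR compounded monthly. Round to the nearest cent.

$708,848.98

i = 0.0758/12 = 0.00631667 per month; n = 7·12 = 84.
PV = FV·(1+i)^(−n) = 1,203,000 × 0.589234 = 708,848.9830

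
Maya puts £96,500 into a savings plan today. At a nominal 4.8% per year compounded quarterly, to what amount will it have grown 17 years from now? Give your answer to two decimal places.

Periodic rate i = 0.048/4 = 0.012; n = 17 × 4 = 68 periods.
96,500 × (1+0.012)^68 = 96,500 × 2.250478 = 217,171.1663

£217,171.17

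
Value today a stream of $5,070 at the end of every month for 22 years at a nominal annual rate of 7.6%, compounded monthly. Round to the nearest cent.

$649,335.64

Periodic rate i = 0.076/12 = 0.00633333; n = 22 × 12 = 264 periods.
PV = 5070 × [1 − (1+0.00633333)^(−264)] / 0.00633333 = 5070 × 128.074090 = 649,335.6356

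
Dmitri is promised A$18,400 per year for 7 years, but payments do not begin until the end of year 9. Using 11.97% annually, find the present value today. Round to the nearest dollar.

A$34,020

Value one period before first payment (t=8): 18400 × [1 − (1+0.1197)^(−7)] / 0.1197 = 18400 × 4.568101 = 84,053.0631
Discount back 8 years: 84,053.0631 × (1+0.1197)^(−8) = 84,053.0631 × 0.404750 = 34,020.4551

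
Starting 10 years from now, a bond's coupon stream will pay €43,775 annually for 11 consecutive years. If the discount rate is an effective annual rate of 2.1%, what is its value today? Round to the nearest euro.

€353,322

Value one period before first payment (t=9): 43775 × [1 − (1+0.021)^(−11)] / 0.021 = 43775 × 9.731409 = 425,992.4138
Discount back 9 years: 425,992.4138 × (1+0.021)^(−9) = 425,992.4138 × 0.829408 = 353,321.5983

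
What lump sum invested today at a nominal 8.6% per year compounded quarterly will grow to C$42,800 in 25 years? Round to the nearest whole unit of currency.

i = 0.086/4 = 0.0215 per quarter; n = 25·4 = 100.
PV = 42,800 / (1 + 0.0215)^100 = 42,800 / 8.391452 = 5,100.4286

C$5,100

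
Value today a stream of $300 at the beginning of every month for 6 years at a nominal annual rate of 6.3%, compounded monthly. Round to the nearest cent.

$18,042.32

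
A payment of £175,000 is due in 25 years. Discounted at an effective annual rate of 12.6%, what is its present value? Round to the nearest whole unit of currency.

Discount factor = (1+0.126)^(−25) = 0.051468; PV = 175,000 × 0.051468 = 9,006.9611

£9,007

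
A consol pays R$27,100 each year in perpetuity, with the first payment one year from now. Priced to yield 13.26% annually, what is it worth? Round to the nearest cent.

R$204,374.06

PV = PMT / i = 27100 / 0.1326 = 204,374.0573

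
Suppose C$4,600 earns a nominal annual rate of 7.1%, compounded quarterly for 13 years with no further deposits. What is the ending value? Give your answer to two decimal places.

Periodic rate i = 0.071/4 = 0.01775; n = 13 × 4 = 52 periods.
FV = PV·(1+i)^n = 4,600 × 2.496536 = 11,484.0641

C$11,484.06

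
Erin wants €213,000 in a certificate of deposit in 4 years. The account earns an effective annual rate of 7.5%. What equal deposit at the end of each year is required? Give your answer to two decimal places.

€47,619.88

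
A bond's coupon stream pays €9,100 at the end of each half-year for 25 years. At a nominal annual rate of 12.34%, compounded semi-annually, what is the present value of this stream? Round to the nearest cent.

€140,097.49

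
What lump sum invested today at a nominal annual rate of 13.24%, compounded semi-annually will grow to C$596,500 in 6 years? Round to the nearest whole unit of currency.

C$276,405

Periodic rate i = 0.1324/2 = 0.0662; n = 6 × 2 = 12 periods.
Discount factor = (1+0.0662)^(−12) = 0.463378; PV = 596,500 × 0.463378 = 276,405.2640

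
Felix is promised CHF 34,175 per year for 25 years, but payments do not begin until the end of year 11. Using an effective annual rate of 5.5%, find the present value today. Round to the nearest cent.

CHF 268,373.76

Value one period before first payment (t=10): 34175 × [1 − (1+0.055)^(−25)] / 0.055 = 34175 × 13.413933 = 458,421.1485
PV₀ = 458,421.1485 / (1+0.055)^10 = 458,421.1485 / 1.708144 = 268,373.7586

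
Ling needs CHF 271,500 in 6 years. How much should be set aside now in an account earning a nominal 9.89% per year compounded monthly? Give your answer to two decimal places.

CHF 150,354.24

With 12 periods per year: i = 0.00824167, n = 72.
PV = 271,500 / (1 + 0.00824167)^72 = 271,500 / 1.805736 = 150,354.2368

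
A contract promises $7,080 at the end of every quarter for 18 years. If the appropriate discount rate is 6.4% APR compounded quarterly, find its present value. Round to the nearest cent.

$301,387.23

i = 0.064/4 = 0.016 per quarter; n = 18·4 = 72.
Annuity factor a(72|0.016) = 42.568818; PV = 7080 × 42.568818 = 301,387.2346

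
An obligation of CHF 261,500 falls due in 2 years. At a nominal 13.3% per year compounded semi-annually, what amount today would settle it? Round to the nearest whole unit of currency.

CHF 202,129

Periodic rate i = 0.133/2 = 0.0665; n = 2 × 2 = 4 periods.
Discount factor = (1+0.0665)^(−4) = 0.772959; PV = 261,500 × 0.772959 = 202,128.8262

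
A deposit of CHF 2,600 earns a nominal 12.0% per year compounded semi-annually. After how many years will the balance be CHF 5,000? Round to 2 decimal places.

5.61 years

Periodic rate i = 0.12/2 = 0.06.
(1+i)^n = 5000/2600 = 1.92308, so n = ln 1.92308 / ln 1.06 = 11.2226 half-years
= 11.2226/2 years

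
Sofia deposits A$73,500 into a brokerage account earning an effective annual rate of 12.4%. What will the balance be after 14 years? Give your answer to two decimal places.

FV = 73,500 × (1 + 0.124)^14 = 377,585.8375

A$377,585.84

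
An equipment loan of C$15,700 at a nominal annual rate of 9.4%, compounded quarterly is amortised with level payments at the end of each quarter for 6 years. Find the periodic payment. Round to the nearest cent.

C$863.35

Periodic rate i = 0.094/4 = 0.0235; n = 6 × 4 = 24 periods.
Annuity-PV factor = 18.184971; PMT = 15700 / 18.184971 = 863.3503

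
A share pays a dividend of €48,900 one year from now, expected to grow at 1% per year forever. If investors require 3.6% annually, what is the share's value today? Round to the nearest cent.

€1,880,769.23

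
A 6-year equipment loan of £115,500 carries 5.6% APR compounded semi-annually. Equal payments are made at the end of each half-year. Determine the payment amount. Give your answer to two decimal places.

i = 0.056/2 = 0.028 per half-year; n = 6·2 = 12.
PMT = 115500 / ( [1 − (1+0.028)^(−12)] / 0.028 ) = 115500 / 10.073898 = 11,465.2742

£11,465.27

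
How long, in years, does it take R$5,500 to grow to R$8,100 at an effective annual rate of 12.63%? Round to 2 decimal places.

n = ln(8100/5500) / ln(1+0.1263) = ln(1.47273) / 0.118938 = 3.2548 years

3.25 years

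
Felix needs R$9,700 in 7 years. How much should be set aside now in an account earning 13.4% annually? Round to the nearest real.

R$4,022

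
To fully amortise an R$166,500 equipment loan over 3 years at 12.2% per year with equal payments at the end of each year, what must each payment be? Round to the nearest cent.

R$69,560.47

Annuity-PV factor = 2.393601; PMT = 166500 / 2.393601 = 69,560.4749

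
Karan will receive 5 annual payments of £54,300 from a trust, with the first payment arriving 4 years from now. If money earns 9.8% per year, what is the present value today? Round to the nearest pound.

£156,295

PV at t=3 (ordinary 5-year annuity): 54300 × a(5|0.098) = 54300 × 3.810235 = 206,895.7533
PV₀ = 206,895.7533 / (1+0.098)^3 = 206,895.7533 / 1.323753 = 156,294.8098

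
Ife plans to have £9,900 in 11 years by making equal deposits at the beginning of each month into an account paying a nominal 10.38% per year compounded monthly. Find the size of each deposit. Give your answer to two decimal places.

Periodic rate i = 0.1038/12 = 0.00865; n = 11 × 12 = 132 periods.
FV-annuity factor × (1+i) = 246.863793; PMT = 9900 / 246.863793 = 40.1031

£40.10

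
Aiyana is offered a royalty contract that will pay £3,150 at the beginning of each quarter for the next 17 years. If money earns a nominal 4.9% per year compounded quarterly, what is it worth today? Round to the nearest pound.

£146,558

i = 0.049/4 = 0.01225 per quarter; n = 17·4 = 68.
Annuity factor a(68|0.01225) × (1+i) = 46.526411; PV = 3150 × 46.526411 = 146,558.1953
Payments are at the start of each period, so multiply by (1+i).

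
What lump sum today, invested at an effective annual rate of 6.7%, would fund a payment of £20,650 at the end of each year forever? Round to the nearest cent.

PV = C/r = 20650/0.067 = 308,208.9552

£308,208.96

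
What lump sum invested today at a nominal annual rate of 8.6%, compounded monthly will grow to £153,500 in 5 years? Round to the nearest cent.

Periodic rate i = 0.086/12 = 0.00716667; n = 5 × 12 = 60 periods.
Discount factor = (1+0.00716667)^(−60) = 0.651507; PV = 153,500 × 0.651507 = 100,006.3894

£100,006.39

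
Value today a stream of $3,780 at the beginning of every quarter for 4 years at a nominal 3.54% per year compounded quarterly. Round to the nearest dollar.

With 4 periods per year: i = 0.00885, n = 16.
Annuity factor a(16|0.00885) × (1+i) = 14.989208; PV = 3780 × 14.989208 = 56,659.2045
(annuity-due: payments at period start, so ×(1+i).)

$56,659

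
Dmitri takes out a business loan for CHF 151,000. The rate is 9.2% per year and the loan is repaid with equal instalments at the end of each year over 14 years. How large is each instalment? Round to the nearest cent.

Annuity-PV factor = 7.699303; PMT = 151000 / 7.699303 = 19,612.1658

CHF 19,612.17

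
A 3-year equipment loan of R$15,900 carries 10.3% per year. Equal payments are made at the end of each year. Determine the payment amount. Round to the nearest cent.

Annuity-PV factor = 2.473776; PMT = 15900 / 2.473776 = 6,427.4207

R$6,427.42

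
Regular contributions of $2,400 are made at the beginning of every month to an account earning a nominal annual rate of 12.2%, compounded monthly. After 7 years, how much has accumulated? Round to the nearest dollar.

$319,286

Periodic rate i = 0.122/12 = 0.0101667; n = 7 × 12 = 84 periods.
Accumulation factor s(84|0.0101667) × (1+i) = 133.035679; FV = 2400 × 133.035679 = 319,285.6288
Payments are at the start of each period, so multiply by (1+i).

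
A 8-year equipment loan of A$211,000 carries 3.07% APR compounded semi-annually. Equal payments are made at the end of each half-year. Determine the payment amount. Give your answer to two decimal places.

Periodic rate i = 0.0307/2 = 0.01535; n = 8 × 2 = 16 periods.
Annuity-PV factor = 14.091466; PMT = 211000 / 14.091466 = 14,973.6019

A$14,973.60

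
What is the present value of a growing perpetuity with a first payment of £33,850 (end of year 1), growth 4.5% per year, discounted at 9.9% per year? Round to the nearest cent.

£626,851.85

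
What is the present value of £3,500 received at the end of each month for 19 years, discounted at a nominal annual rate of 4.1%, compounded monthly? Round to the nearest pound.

With 12 periods per year: i = 0.00341667, n = 228.
PV = PMT · [1 − (1+i)^(−n)] / i = 3500 · 158.202639 = 553,709.2361

£553,709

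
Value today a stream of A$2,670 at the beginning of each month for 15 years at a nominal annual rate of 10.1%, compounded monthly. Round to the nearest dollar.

A$249,134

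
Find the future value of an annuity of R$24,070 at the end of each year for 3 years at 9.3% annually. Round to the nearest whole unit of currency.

FV = 24070 × [(1+0.093)^3 − 1] / 0.093 = 24070 × 3.287649 = 79,133.7114

R$79,134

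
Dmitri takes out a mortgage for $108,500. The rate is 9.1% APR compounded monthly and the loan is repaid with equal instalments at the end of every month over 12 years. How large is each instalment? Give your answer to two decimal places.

$1,240.88

Periodic rate i = 0.091/12 = 0.00758333; n = 12 × 12 = 144 periods.
Annuity-PV factor = 87.437812; PMT = 108500 / 87.437812 = 1,240.8819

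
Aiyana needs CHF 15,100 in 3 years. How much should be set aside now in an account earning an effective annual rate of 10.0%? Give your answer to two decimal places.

CHF 11,344.85

PV = 15,100 / (1 + 0.1)^3 = 15,100 / 1.331000 = 11,344.8535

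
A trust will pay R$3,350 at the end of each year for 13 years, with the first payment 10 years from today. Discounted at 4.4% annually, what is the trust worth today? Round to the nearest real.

PV at t=9 (ordinary 13-year annuity): 3350 × a(13|0.044) = 3350 × 9.742306 = 32,636.7251
Discount back 9 years: 32,636.7251 × (1+0.044)^(−9) = 32,636.7251 × 0.678728 = 22,151.4462

R$22,151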